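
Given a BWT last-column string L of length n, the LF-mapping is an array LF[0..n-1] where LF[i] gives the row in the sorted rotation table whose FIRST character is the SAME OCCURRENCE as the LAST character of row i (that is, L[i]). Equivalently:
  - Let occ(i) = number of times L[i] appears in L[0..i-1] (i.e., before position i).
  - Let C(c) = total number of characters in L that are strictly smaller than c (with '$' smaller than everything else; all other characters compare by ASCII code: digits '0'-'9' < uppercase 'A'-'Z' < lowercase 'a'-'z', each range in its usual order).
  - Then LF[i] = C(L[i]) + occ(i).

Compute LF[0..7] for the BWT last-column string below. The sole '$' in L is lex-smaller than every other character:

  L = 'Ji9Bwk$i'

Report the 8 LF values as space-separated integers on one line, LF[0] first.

Answer: 3 4 1 2 7 6 0 5

Derivation:
Char counts: '$':1, '9':1, 'B':1, 'J':1, 'i':2, 'k':1, 'w':1
C (first-col start): C('$')=0, C('9')=1, C('B')=2, C('J')=3, C('i')=4, C('k')=6, C('w')=7
L[0]='J': occ=0, LF[0]=C('J')+0=3+0=3
L[1]='i': occ=0, LF[1]=C('i')+0=4+0=4
L[2]='9': occ=0, LF[2]=C('9')+0=1+0=1
L[3]='B': occ=0, LF[3]=C('B')+0=2+0=2
L[4]='w': occ=0, LF[4]=C('w')+0=7+0=7
L[5]='k': occ=0, LF[5]=C('k')+0=6+0=6
L[6]='$': occ=0, LF[6]=C('$')+0=0+0=0
L[7]='i': occ=1, LF[7]=C('i')+1=4+1=5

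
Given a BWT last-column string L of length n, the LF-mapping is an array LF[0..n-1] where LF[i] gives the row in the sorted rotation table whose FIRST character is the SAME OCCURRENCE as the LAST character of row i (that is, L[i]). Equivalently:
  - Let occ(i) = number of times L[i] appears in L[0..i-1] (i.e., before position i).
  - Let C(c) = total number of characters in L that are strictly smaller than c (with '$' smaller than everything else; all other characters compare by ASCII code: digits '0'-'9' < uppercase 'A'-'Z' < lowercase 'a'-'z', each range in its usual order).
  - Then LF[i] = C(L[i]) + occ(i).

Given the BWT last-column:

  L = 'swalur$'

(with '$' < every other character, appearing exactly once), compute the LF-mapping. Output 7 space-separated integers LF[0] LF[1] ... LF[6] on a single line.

Char counts: '$':1, 'a':1, 'l':1, 'r':1, 's':1, 'u':1, 'w':1
C (first-col start): C('$')=0, C('a')=1, C('l')=2, C('r')=3, C('s')=4, C('u')=5, C('w')=6
L[0]='s': occ=0, LF[0]=C('s')+0=4+0=4
L[1]='w': occ=0, LF[1]=C('w')+0=6+0=6
L[2]='a': occ=0, LF[2]=C('a')+0=1+0=1
L[3]='l': occ=0, LF[3]=C('l')+0=2+0=2
L[4]='u': occ=0, LF[4]=C('u')+0=5+0=5
L[5]='r': occ=0, LF[5]=C('r')+0=3+0=3
L[6]='$': occ=0, LF[6]=C('$')+0=0+0=0

Answer: 4 6 1 2 5 3 0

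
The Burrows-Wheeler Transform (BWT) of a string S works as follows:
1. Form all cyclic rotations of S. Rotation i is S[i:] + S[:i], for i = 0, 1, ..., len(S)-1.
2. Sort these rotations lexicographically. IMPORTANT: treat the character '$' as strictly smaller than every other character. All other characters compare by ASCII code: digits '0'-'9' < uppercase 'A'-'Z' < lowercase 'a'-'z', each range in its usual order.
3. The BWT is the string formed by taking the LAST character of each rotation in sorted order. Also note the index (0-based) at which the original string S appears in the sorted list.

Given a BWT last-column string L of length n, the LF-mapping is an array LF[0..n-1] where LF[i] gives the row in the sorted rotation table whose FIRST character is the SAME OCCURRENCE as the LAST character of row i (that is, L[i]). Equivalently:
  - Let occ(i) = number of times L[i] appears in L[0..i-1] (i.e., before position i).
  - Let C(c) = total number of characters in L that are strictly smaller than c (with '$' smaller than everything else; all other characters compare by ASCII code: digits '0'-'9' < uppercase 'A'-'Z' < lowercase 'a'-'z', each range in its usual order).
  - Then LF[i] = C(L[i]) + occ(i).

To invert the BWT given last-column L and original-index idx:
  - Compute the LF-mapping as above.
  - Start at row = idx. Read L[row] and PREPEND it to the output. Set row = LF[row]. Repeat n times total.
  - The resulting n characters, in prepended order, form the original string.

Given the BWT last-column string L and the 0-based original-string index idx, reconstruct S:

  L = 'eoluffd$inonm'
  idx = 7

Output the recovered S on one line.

LF mapping: 2 10 6 12 3 4 1 0 5 8 11 9 7
Walk LF starting at row 7, prepending L[row]:
  step 1: row=7, L[7]='$', prepend. Next row=LF[7]=0
  step 2: row=0, L[0]='e', prepend. Next row=LF[0]=2
  step 3: row=2, L[2]='l', prepend. Next row=LF[2]=6
  step 4: row=6, L[6]='d', prepend. Next row=LF[6]=1
  step 5: row=1, L[1]='o', prepend. Next row=LF[1]=10
  step 6: row=10, L[10]='o', prepend. Next row=LF[10]=11
  step 7: row=11, L[11]='n', prepend. Next row=LF[11]=9
  step 8: row=9, L[9]='n', prepend. Next row=LF[9]=8
  step 9: row=8, L[8]='i', prepend. Next row=LF[8]=5
  step 10: row=5, L[5]='f', prepend. Next row=LF[5]=4
  step 11: row=4, L[4]='f', prepend. Next row=LF[4]=3
  step 12: row=3, L[3]='u', prepend. Next row=LF[3]=12
  step 13: row=12, L[12]='m', prepend. Next row=LF[12]=7
Reversed output: muffinnoodle$

Answer: muffinnoodle$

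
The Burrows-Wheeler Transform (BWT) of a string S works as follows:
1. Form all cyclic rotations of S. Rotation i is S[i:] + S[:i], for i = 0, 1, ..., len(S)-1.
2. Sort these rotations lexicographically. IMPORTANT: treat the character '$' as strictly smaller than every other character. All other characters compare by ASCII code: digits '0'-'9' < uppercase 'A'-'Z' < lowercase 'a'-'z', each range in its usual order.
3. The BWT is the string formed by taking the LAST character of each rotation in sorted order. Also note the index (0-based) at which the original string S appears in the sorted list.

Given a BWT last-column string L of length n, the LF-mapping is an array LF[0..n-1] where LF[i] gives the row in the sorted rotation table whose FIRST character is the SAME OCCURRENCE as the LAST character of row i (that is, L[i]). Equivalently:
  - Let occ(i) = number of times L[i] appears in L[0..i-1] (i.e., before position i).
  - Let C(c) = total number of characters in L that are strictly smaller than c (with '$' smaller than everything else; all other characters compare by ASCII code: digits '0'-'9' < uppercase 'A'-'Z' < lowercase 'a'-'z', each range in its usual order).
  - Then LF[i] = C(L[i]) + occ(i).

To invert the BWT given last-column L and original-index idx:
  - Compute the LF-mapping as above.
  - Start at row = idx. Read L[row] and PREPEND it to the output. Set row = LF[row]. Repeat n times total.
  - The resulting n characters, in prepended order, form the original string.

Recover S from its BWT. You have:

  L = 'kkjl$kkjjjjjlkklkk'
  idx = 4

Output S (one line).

LF mapping: 7 8 1 15 0 9 10 2 3 4 5 6 16 11 12 17 13 14
Walk LF starting at row 4, prepending L[row]:
  step 1: row=4, L[4]='$', prepend. Next row=LF[4]=0
  step 2: row=0, L[0]='k', prepend. Next row=LF[0]=7
  step 3: row=7, L[7]='j', prepend. Next row=LF[7]=2
  step 4: row=2, L[2]='j', prepend. Next row=LF[2]=1
  step 5: row=1, L[1]='k', prepend. Next row=LF[1]=8
  step 6: row=8, L[8]='j', prepend. Next row=LF[8]=3
  step 7: row=3, L[3]='l', prepend. Next row=LF[3]=15
  step 8: row=15, L[15]='l', prepend. Next row=LF[15]=17
  step 9: row=17, L[17]='k', prepend. Next row=LF[17]=14
  step 10: row=14, L[14]='k', prepend. Next row=LF[14]=12
  step 11: row=12, L[12]='l', prepend. Next row=LF[12]=16
  step 12: row=16, L[16]='k', prepend. Next row=LF[16]=13
  step 13: row=13, L[13]='k', prepend. Next row=LF[13]=11
  step 14: row=11, L[11]='j', prepend. Next row=LF[11]=6
  step 15: row=6, L[6]='k', prepend. Next row=LF[6]=10
  step 16: row=10, L[10]='j', prepend. Next row=LF[10]=5
  step 17: row=5, L[5]='k', prepend. Next row=LF[5]=9
  step 18: row=9, L[9]='j', prepend. Next row=LF[9]=4
Reversed output: jkjkjkklkklljkjjk$

Answer: jkjkjkklkklljkjjk$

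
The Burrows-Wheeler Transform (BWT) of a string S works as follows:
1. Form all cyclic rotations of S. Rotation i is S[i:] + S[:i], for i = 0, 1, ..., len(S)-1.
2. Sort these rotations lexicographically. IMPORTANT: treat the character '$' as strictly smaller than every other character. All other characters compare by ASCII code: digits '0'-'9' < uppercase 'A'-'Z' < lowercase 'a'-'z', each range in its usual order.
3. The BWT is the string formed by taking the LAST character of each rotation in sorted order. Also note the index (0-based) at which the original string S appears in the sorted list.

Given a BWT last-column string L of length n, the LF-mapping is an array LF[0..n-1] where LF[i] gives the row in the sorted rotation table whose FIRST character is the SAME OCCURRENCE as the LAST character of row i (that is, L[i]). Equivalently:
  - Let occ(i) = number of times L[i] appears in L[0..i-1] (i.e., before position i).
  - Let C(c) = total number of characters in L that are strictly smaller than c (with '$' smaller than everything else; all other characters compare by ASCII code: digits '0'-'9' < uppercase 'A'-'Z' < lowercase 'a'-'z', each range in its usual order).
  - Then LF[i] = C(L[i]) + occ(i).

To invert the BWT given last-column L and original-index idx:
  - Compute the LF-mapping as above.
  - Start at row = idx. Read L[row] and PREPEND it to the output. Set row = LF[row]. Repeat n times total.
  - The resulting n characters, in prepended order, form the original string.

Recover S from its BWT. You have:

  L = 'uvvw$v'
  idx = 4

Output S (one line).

LF mapping: 1 2 3 5 0 4
Walk LF starting at row 4, prepending L[row]:
  step 1: row=4, L[4]='$', prepend. Next row=LF[4]=0
  step 2: row=0, L[0]='u', prepend. Next row=LF[0]=1
  step 3: row=1, L[1]='v', prepend. Next row=LF[1]=2
  step 4: row=2, L[2]='v', prepend. Next row=LF[2]=3
  step 5: row=3, L[3]='w', prepend. Next row=LF[3]=5
  step 6: row=5, L[5]='v', prepend. Next row=LF[5]=4
Reversed output: vwvvu$

Answer: vwvvu$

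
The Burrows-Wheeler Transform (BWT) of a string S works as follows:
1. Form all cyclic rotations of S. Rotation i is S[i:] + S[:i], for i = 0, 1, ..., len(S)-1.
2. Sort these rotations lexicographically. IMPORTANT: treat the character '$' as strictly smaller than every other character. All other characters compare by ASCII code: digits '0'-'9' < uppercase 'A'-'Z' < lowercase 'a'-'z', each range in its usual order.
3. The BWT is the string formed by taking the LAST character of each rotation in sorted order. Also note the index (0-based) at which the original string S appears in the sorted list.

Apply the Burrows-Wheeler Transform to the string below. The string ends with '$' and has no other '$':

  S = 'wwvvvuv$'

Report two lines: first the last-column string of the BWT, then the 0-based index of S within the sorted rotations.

Answer: vvuvvww$
7

Derivation:
All 8 rotations (rotation i = S[i:]+S[:i]):
  rot[0] = wwvvvuv$
  rot[1] = wvvvuv$w
  rot[2] = vvvuv$ww
  rot[3] = vvuv$wwv
  rot[4] = vuv$wwvv
  rot[5] = uv$wwvvv
  rot[6] = v$wwvvvu
  rot[7] = $wwvvvuv
Sorted (with $ < everything):
  sorted[0] = $wwvvvuv  (last char: 'v')
  sorted[1] = uv$wwvvv  (last char: 'v')
  sorted[2] = v$wwvvvu  (last char: 'u')
  sorted[3] = vuv$wwvv  (last char: 'v')
  sorted[4] = vvuv$wwv  (last char: 'v')
  sorted[5] = vvvuv$ww  (last char: 'w')
  sorted[6] = wvvvuv$w  (last char: 'w')
  sorted[7] = wwvvvuv$  (last char: '$')
Last column: vvuvvww$
Original string S is at sorted index 7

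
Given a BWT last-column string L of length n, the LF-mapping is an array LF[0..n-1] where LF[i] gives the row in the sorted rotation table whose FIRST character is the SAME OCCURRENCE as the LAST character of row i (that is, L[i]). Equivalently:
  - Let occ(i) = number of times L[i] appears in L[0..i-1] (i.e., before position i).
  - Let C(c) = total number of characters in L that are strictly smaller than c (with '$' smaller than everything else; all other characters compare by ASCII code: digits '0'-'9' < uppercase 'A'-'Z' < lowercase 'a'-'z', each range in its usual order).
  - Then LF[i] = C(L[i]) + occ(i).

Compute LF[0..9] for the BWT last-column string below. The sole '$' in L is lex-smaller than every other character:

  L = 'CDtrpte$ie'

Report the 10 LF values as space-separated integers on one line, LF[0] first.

Answer: 1 2 8 7 6 9 3 0 5 4

Derivation:
Char counts: '$':1, 'C':1, 'D':1, 'e':2, 'i':1, 'p':1, 'r':1, 't':2
C (first-col start): C('$')=0, C('C')=1, C('D')=2, C('e')=3, C('i')=5, C('p')=6, C('r')=7, C('t')=8
L[0]='C': occ=0, LF[0]=C('C')+0=1+0=1
L[1]='D': occ=0, LF[1]=C('D')+0=2+0=2
L[2]='t': occ=0, LF[2]=C('t')+0=8+0=8
L[3]='r': occ=0, LF[3]=C('r')+0=7+0=7
L[4]='p': occ=0, LF[4]=C('p')+0=6+0=6
L[5]='t': occ=1, LF[5]=C('t')+1=8+1=9
L[6]='e': occ=0, LF[6]=C('e')+0=3+0=3
L[7]='$': occ=0, LF[7]=C('$')+0=0+0=0
L[8]='i': occ=0, LF[8]=C('i')+0=5+0=5
L[9]='e': occ=1, LF[9]=C('e')+1=3+1=4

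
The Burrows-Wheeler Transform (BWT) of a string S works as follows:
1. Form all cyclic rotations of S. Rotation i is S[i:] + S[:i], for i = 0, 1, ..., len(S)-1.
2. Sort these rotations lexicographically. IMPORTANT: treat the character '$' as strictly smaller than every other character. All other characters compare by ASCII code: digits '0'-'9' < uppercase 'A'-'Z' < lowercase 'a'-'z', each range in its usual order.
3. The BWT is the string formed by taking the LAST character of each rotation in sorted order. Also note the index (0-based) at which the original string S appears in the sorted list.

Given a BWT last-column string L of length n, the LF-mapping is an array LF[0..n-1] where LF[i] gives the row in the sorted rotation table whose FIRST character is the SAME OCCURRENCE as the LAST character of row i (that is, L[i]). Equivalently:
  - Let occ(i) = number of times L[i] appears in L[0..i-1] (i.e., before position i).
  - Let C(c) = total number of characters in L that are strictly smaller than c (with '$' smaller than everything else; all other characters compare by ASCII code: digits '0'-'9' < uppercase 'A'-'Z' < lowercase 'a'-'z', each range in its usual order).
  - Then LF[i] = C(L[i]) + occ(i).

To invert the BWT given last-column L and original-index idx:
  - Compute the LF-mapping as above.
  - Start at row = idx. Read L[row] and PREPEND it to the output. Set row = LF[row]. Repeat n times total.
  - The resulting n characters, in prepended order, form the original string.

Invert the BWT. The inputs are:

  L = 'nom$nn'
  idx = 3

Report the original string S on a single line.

LF mapping: 2 5 1 0 3 4
Walk LF starting at row 3, prepending L[row]:
  step 1: row=3, L[3]='$', prepend. Next row=LF[3]=0
  step 2: row=0, L[0]='n', prepend. Next row=LF[0]=2
  step 3: row=2, L[2]='m', prepend. Next row=LF[2]=1
  step 4: row=1, L[1]='o', prepend. Next row=LF[1]=5
  step 5: row=5, L[5]='n', prepend. Next row=LF[5]=4
  step 6: row=4, L[4]='n', prepend. Next row=LF[4]=3
Reversed output: nnomn$

Answer: nnomn$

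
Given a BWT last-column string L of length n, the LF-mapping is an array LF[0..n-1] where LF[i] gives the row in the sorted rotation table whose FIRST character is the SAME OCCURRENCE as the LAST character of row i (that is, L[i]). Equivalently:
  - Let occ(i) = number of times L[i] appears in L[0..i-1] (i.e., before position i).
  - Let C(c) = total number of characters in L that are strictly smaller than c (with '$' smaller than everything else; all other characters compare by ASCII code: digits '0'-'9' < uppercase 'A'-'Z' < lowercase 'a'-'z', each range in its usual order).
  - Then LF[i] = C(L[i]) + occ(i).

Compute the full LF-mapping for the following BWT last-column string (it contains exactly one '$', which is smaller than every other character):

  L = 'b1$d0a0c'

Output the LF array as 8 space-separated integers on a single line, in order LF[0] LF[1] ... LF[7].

Answer: 5 3 0 7 1 4 2 6

Derivation:
Char counts: '$':1, '0':2, '1':1, 'a':1, 'b':1, 'c':1, 'd':1
C (first-col start): C('$')=0, C('0')=1, C('1')=3, C('a')=4, C('b')=5, C('c')=6, C('d')=7
L[0]='b': occ=0, LF[0]=C('b')+0=5+0=5
L[1]='1': occ=0, LF[1]=C('1')+0=3+0=3
L[2]='$': occ=0, LF[2]=C('$')+0=0+0=0
L[3]='d': occ=0, LF[3]=C('d')+0=7+0=7
L[4]='0': occ=0, LF[4]=C('0')+0=1+0=1
L[5]='a': occ=0, LF[5]=C('a')+0=4+0=4
L[6]='0': occ=1, LF[6]=C('0')+1=1+1=2
L[7]='c': occ=0, LF[7]=C('c')+0=6+0=6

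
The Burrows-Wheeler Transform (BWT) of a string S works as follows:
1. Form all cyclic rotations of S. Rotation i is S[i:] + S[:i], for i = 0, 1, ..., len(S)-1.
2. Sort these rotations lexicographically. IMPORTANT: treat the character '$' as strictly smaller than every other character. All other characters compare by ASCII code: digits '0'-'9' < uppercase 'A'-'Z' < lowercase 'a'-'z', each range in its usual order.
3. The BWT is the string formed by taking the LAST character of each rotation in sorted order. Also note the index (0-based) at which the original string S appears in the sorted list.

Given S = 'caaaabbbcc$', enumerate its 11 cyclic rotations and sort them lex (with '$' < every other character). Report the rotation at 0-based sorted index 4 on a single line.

All 11 rotations (rotation i = S[i:]+S[:i]):
  rot[0] = caaaabbbcc$
  rot[1] = aaaabbbcc$c
  rot[2] = aaabbbcc$ca
  rot[3] = aabbbcc$caa
  rot[4] = abbbcc$caaa
  rot[5] = bbbcc$caaaa
  rot[6] = bbcc$caaaab
  rot[7] = bcc$caaaabb
  rot[8] = cc$caaaabbb
  rot[9] = c$caaaabbbc
  rot[10] = $caaaabbbcc
Sorted (with $ < everything):
  sorted[0] = $caaaabbbcc
  sorted[1] = aaaabbbcc$c
  sorted[2] = aaabbbcc$ca
  sorted[3] = aabbbcc$caa
  sorted[4] = abbbcc$caaa
  sorted[5] = bbbcc$caaaa
  sorted[6] = bbcc$caaaab
  sorted[7] = bcc$caaaabb
  sorted[8] = c$caaaabbbc
  sorted[9] = caaaabbbcc$
  sorted[10] = cc$caaaabbb
sorted[4] = abbbcc$caaa

Answer: abbbcc$caaa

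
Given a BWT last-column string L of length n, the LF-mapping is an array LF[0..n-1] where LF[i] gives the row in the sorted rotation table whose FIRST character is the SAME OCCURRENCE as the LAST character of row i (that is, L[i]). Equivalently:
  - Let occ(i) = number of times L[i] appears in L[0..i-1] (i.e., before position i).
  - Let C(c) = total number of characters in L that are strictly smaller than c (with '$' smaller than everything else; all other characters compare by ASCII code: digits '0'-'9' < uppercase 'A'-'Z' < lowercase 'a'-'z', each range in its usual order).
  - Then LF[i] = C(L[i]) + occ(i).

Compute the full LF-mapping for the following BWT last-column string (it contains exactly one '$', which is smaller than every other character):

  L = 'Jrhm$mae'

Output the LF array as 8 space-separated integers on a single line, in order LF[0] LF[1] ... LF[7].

Char counts: '$':1, 'J':1, 'a':1, 'e':1, 'h':1, 'm':2, 'r':1
C (first-col start): C('$')=0, C('J')=1, C('a')=2, C('e')=3, C('h')=4, C('m')=5, C('r')=7
L[0]='J': occ=0, LF[0]=C('J')+0=1+0=1
L[1]='r': occ=0, LF[1]=C('r')+0=7+0=7
L[2]='h': occ=0, LF[2]=C('h')+0=4+0=4
L[3]='m': occ=0, LF[3]=C('m')+0=5+0=5
L[4]='$': occ=0, LF[4]=C('$')+0=0+0=0
L[5]='m': occ=1, LF[5]=C('m')+1=5+1=6
L[6]='a': occ=0, LF[6]=C('a')+0=2+0=2
L[7]='e': occ=0, LF[7]=C('e')+0=3+0=3

Answer: 1 7 4 5 0 6 2 3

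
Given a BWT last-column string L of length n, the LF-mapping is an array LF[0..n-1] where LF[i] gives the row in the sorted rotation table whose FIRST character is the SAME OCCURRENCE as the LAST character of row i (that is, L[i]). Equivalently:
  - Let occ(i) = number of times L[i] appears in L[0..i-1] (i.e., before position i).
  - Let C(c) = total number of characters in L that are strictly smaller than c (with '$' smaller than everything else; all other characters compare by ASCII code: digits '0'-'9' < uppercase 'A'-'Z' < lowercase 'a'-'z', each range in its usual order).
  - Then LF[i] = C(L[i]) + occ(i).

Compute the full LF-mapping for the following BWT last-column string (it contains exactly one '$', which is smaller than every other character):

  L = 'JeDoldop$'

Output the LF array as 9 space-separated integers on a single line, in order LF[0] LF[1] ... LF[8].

Char counts: '$':1, 'D':1, 'J':1, 'd':1, 'e':1, 'l':1, 'o':2, 'p':1
C (first-col start): C('$')=0, C('D')=1, C('J')=2, C('d')=3, C('e')=4, C('l')=5, C('o')=6, C('p')=8
L[0]='J': occ=0, LF[0]=C('J')+0=2+0=2
L[1]='e': occ=0, LF[1]=C('e')+0=4+0=4
L[2]='D': occ=0, LF[2]=C('D')+0=1+0=1
L[3]='o': occ=0, LF[3]=C('o')+0=6+0=6
L[4]='l': occ=0, LF[4]=C('l')+0=5+0=5
L[5]='d': occ=0, LF[5]=C('d')+0=3+0=3
L[6]='o': occ=1, LF[6]=C('o')+1=6+1=7
L[7]='p': occ=0, LF[7]=C('p')+0=8+0=8
L[8]='$': occ=0, LF[8]=C('$')+0=0+0=0

Answer: 2 4 1 6 5 3 7 8 0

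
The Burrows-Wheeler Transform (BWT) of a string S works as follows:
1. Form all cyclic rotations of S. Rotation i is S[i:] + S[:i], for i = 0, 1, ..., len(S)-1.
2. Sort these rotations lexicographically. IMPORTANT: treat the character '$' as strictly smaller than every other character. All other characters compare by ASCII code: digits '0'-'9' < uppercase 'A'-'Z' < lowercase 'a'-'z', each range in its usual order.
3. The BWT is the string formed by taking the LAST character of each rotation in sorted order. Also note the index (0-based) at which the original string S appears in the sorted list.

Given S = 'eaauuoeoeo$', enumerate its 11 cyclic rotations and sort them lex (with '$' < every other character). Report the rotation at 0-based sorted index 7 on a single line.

All 11 rotations (rotation i = S[i:]+S[:i]):
  rot[0] = eaauuoeoeo$
  rot[1] = aauuoeoeo$e
  rot[2] = auuoeoeo$ea
  rot[3] = uuoeoeo$eaa
  rot[4] = uoeoeo$eaau
  rot[5] = oeoeo$eaauu
  rot[6] = eoeo$eaauuo
  rot[7] = oeo$eaauuoe
  rot[8] = eo$eaauuoeo
  rot[9] = o$eaauuoeoe
  rot[10] = $eaauuoeoeo
Sorted (with $ < everything):
  sorted[0] = $eaauuoeoeo
  sorted[1] = aauuoeoeo$e
  sorted[2] = auuoeoeo$ea
  sorted[3] = eaauuoeoeo$
  sorted[4] = eo$eaauuoeo
  sorted[5] = eoeo$eaauuo
  sorted[6] = o$eaauuoeoe
  sorted[7] = oeo$eaauuoe
  sorted[8] = oeoeo$eaauu
  sorted[9] = uoeoeo$eaau
  sorted[10] = uuoeoeo$eaa
sorted[7] = oeo$eaauuoe

Answer: oeo$eaauuoe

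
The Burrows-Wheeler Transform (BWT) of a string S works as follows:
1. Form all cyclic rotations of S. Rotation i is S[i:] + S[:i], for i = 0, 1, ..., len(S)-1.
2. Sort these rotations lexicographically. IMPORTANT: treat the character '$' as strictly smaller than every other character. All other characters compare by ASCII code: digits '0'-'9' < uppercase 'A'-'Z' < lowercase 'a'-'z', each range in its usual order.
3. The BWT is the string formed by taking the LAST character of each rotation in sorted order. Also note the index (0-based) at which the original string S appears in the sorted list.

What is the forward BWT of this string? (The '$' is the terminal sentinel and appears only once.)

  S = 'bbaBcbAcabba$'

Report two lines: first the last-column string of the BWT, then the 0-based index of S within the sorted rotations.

All 13 rotations (rotation i = S[i:]+S[:i]):
  rot[0] = bbaBcbAcabba$
  rot[1] = baBcbAcabba$b
  rot[2] = aBcbAcabba$bb
  rot[3] = BcbAcabba$bba
  rot[4] = cbAcabba$bbaB
  rot[5] = bAcabba$bbaBc
  rot[6] = Acabba$bbaBcb
  rot[7] = cabba$bbaBcbA
  rot[8] = abba$bbaBcbAc
  rot[9] = bba$bbaBcbAca
  rot[10] = ba$bbaBcbAcab
  rot[11] = a$bbaBcbAcabb
  rot[12] = $bbaBcbAcabba
Sorted (with $ < everything):
  sorted[0] = $bbaBcbAcabba  (last char: 'a')
  sorted[1] = Acabba$bbaBcb  (last char: 'b')
  sorted[2] = BcbAcabba$bba  (last char: 'a')
  sorted[3] = a$bbaBcbAcabb  (last char: 'b')
  sorted[4] = aBcbAcabba$bb  (last char: 'b')
  sorted[5] = abba$bbaBcbAc  (last char: 'c')
  sorted[6] = bAcabba$bbaBc  (last char: 'c')
  sorted[7] = ba$bbaBcbAcab  (last char: 'b')
  sorted[8] = baBcbAcabba$b  (last char: 'b')
  sorted[9] = bba$bbaBcbAca  (last char: 'a')
  sorted[10] = bbaBcbAcabba$  (last char: '$')
  sorted[11] = cabba$bbaBcbA  (last char: 'A')
  sorted[12] = cbAcabba$bbaB  (last char: 'B')
Last column: ababbccbba$AB
Original string S is at sorted index 10

Answer: ababbccbba$AB
10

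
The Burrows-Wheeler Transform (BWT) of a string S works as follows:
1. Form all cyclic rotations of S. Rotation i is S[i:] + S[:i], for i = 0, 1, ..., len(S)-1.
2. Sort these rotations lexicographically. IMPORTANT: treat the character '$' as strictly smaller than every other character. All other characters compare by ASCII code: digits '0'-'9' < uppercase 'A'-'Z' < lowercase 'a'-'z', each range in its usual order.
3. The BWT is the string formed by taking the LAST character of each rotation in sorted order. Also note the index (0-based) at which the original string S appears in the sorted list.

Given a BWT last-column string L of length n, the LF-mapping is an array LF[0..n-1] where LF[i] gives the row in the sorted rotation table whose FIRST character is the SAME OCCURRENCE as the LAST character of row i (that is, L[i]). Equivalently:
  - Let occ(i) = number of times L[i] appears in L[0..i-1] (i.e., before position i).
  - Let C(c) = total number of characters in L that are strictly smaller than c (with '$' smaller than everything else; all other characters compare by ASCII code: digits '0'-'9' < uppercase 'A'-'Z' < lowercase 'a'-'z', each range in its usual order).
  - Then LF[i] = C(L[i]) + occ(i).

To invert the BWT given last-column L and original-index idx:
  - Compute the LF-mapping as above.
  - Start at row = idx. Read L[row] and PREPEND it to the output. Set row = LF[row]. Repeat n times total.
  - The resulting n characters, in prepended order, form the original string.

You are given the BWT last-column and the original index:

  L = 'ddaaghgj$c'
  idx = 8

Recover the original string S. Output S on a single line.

Answer: hdaacjggd$

Derivation:
LF mapping: 4 5 1 2 6 8 7 9 0 3
Walk LF starting at row 8, prepending L[row]:
  step 1: row=8, L[8]='$', prepend. Next row=LF[8]=0
  step 2: row=0, L[0]='d', prepend. Next row=LF[0]=4
  step 3: row=4, L[4]='g', prepend. Next row=LF[4]=6
  step 4: row=6, L[6]='g', prepend. Next row=LF[6]=7
  step 5: row=7, L[7]='j', prepend. Next row=LF[7]=9
  step 6: row=9, L[9]='c', prepend. Next row=LF[9]=3
  step 7: row=3, L[3]='a', prepend. Next row=LF[3]=2
  step 8: row=2, L[2]='a', prepend. Next row=LF[2]=1
  step 9: row=1, L[1]='d', prepend. Next row=LF[1]=5
  step 10: row=5, L[5]='h', prepend. Next row=LF[5]=8
Reversed output: hdaacjggd$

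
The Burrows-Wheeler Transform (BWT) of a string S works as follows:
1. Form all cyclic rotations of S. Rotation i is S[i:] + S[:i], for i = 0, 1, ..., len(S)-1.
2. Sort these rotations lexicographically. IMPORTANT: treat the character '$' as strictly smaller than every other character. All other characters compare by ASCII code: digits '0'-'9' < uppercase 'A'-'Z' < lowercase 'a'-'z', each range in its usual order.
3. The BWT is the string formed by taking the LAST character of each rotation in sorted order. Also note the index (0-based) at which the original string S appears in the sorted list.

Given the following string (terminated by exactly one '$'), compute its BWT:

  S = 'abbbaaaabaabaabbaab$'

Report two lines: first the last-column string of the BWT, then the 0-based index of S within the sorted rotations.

Answer: bbababbaaaa$abbaabaa
11

Derivation:
All 20 rotations (rotation i = S[i:]+S[:i]):
  rot[0] = abbbaaaabaabaabbaab$
  rot[1] = bbbaaaabaabaabbaab$a
  rot[2] = bbaaaabaabaabbaab$ab
  rot[3] = baaaabaabaabbaab$abb
  rot[4] = aaaabaabaabbaab$abbb
  rot[5] = aaabaabaabbaab$abbba
  rot[6] = aabaabaabbaab$abbbaa
  rot[7] = abaabaabbaab$abbbaaa
  rot[8] = baabaabbaab$abbbaaaa
  rot[9] = aabaabbaab$abbbaaaab
  rot[10] = abaabbaab$abbbaaaaba
  rot[11] = baabbaab$abbbaaaabaa
  rot[12] = aabbaab$abbbaaaabaab
  rot[13] = abbaab$abbbaaaabaaba
  rot[14] = bbaab$abbbaaaabaabaa
  rot[15] = baab$abbbaaaabaabaab
  rot[16] = aab$abbbaaaabaabaabb
  rot[17] = ab$abbbaaaabaabaabba
  rot[18] = b$abbbaaaabaabaabbaa
  rot[19] = $abbbaaaabaabaabbaab
Sorted (with $ < everything):
  sorted[0] = $abbbaaaabaabaabbaab  (last char: 'b')
  sorted[1] = aaaabaabaabbaab$abbb  (last char: 'b')
  sorted[2] = aaabaabaabbaab$abbba  (last char: 'a')
  sorted[3] = aab$abbbaaaabaabaabb  (last char: 'b')
  sorted[4] = aabaabaabbaab$abbbaa  (last char: 'a')
  sorted[5] = aabaabbaab$abbbaaaab  (last char: 'b')
  sorted[6] = aabbaab$abbbaaaabaab  (last char: 'b')
  sorted[7] = ab$abbbaaaabaabaabba  (last char: 'a')
  sorted[8] = abaabaabbaab$abbbaaa  (last char: 'a')
  sorted[9] = abaabbaab$abbbaaaaba  (last char: 'a')
  sorted[10] = abbaab$abbbaaaabaaba  (last char: 'a')
  sorted[11] = abbbaaaabaabaabbaab$  (last char: '$')
  sorted[12] = b$abbbaaaabaabaabbaa  (last char: 'a')
  sorted[13] = baaaabaabaabbaab$abb  (last char: 'b')
  sorted[14] = baab$abbbaaaabaabaab  (last char: 'b')
  sorted[15] = baabaabbaab$abbbaaaa  (last char: 'a')
  sorted[16] = baabbaab$abbbaaaabaa  (last char: 'a')
  sorted[17] = bbaaaabaabaabbaab$ab  (last char: 'b')
  sorted[18] = bbaab$abbbaaaabaabaa  (last char: 'a')
  sorted[19] = bbbaaaabaabaabbaab$a  (last char: 'a')
Last column: bbababbaaaa$abbaabaa
Original string S is at sorted index 11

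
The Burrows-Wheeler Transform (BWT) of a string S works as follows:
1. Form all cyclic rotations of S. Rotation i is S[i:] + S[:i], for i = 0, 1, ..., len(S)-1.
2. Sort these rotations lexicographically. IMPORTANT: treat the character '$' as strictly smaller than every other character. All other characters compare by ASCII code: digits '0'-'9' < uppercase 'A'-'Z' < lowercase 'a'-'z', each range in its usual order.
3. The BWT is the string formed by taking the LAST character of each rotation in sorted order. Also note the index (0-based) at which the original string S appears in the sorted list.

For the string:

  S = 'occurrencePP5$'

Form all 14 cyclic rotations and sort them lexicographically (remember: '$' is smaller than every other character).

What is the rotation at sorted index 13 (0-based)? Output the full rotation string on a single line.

Answer: urrencePP5$occ

Derivation:
All 14 rotations (rotation i = S[i:]+S[:i]):
  rot[0] = occurrencePP5$
  rot[1] = ccurrencePP5$o
  rot[2] = currencePP5$oc
  rot[3] = urrencePP5$occ
  rot[4] = rrencePP5$occu
  rot[5] = rencePP5$occur
  rot[6] = encePP5$occurr
  rot[7] = ncePP5$occurre
  rot[8] = cePP5$occurren
  rot[9] = ePP5$occurrenc
  rot[10] = PP5$occurrence
  rot[11] = P5$occurrenceP
  rot[12] = 5$occurrencePP
  rot[13] = $occurrencePP5
Sorted (with $ < everything):
  sorted[0] = $occurrencePP5
  sorted[1] = 5$occurrencePP
  sorted[2] = P5$occurrenceP
  sorted[3] = PP5$occurrence
  sorted[4] = ccurrencePP5$o
  sorted[5] = cePP5$occurren
  sorted[6] = currencePP5$oc
  sorted[7] = ePP5$occurrenc
  sorted[8] = encePP5$occurr
  sorted[9] = ncePP5$occurre
  sorted[10] = occurrencePP5$
  sorted[11] = rencePP5$occur
  sorted[12] = rrencePP5$occu
  sorted[13] = urrencePP5$occ
sorted[13] = urrencePP5$occ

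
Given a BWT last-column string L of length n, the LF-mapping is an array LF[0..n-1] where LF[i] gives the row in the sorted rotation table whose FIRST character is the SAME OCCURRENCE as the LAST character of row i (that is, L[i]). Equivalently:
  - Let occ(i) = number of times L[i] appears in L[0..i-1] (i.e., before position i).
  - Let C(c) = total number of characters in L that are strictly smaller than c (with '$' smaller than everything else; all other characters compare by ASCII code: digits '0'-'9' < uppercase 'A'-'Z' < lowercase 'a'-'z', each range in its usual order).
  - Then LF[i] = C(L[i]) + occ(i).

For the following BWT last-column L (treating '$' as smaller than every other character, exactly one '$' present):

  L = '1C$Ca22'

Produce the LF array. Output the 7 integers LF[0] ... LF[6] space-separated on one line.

Answer: 1 4 0 5 6 2 3

Derivation:
Char counts: '$':1, '1':1, '2':2, 'C':2, 'a':1
C (first-col start): C('$')=0, C('1')=1, C('2')=2, C('C')=4, C('a')=6
L[0]='1': occ=0, LF[0]=C('1')+0=1+0=1
L[1]='C': occ=0, LF[1]=C('C')+0=4+0=4
L[2]='$': occ=0, LF[2]=C('$')+0=0+0=0
L[3]='C': occ=1, LF[3]=C('C')+1=4+1=5
L[4]='a': occ=0, LF[4]=C('a')+0=6+0=6
L[5]='2': occ=0, LF[5]=C('2')+0=2+0=2
L[6]='2': occ=1, LF[6]=C('2')+1=2+1=3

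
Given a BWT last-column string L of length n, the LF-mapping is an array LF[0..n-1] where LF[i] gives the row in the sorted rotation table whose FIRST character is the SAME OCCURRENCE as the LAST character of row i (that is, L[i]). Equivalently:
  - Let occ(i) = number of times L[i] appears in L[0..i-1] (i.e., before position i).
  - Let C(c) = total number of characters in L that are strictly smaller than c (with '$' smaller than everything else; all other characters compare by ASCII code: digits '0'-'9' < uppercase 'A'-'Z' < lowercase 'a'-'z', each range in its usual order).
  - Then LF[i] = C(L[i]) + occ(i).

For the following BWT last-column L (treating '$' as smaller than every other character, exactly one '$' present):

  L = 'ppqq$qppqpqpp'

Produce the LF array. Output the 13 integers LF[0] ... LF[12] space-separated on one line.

Answer: 1 2 8 9 0 10 3 4 11 5 12 6 7

Derivation:
Char counts: '$':1, 'p':7, 'q':5
C (first-col start): C('$')=0, C('p')=1, C('q')=8
L[0]='p': occ=0, LF[0]=C('p')+0=1+0=1
L[1]='p': occ=1, LF[1]=C('p')+1=1+1=2
L[2]='q': occ=0, LF[2]=C('q')+0=8+0=8
L[3]='q': occ=1, LF[3]=C('q')+1=8+1=9
L[4]='$': occ=0, LF[4]=C('$')+0=0+0=0
L[5]='q': occ=2, LF[5]=C('q')+2=8+2=10
L[6]='p': occ=2, LF[6]=C('p')+2=1+2=3
L[7]='p': occ=3, LF[7]=C('p')+3=1+3=4
L[8]='q': occ=3, LF[8]=C('q')+3=8+3=11
L[9]='p': occ=4, LF[9]=C('p')+4=1+4=5
L[10]='q': occ=4, LF[10]=C('q')+4=8+4=12
L[11]='p': occ=5, LF[11]=C('p')+5=1+5=6
L[12]='p': occ=6, LF[12]=C('p')+6=1+6=7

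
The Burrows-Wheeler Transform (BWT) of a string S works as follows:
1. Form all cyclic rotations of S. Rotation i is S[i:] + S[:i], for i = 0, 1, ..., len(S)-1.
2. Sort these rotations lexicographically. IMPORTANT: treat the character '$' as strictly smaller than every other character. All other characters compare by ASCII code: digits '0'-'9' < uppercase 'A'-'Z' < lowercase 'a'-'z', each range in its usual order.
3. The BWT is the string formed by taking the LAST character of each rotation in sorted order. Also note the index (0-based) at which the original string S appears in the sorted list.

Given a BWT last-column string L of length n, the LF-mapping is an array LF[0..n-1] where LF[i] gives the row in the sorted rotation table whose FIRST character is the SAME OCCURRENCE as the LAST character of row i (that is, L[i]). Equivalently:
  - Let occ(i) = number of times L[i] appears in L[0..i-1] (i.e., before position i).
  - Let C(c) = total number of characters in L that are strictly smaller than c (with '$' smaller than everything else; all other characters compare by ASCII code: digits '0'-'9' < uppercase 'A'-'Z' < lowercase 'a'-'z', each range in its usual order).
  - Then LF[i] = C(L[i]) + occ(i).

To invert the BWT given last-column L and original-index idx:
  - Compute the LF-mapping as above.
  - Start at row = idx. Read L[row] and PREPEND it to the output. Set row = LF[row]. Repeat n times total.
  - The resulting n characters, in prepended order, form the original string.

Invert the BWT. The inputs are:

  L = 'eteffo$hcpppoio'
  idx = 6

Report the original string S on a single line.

Answer: hippopotcoffee$

Derivation:
LF mapping: 2 14 3 4 5 8 0 6 1 11 12 13 9 7 10
Walk LF starting at row 6, prepending L[row]:
  step 1: row=6, L[6]='$', prepend. Next row=LF[6]=0
  step 2: row=0, L[0]='e', prepend. Next row=LF[0]=2
  step 3: row=2, L[2]='e', prepend. Next row=LF[2]=3
  step 4: row=3, L[3]='f', prepend. Next row=LF[3]=4
  step 5: row=4, L[4]='f', prepend. Next row=LF[4]=5
  step 6: row=5, L[5]='o', prepend. Next row=LF[5]=8
  step 7: row=8, L[8]='c', prepend. Next row=LF[8]=1
  step 8: row=1, L[1]='t', prepend. Next row=LF[1]=14
  step 9: row=14, L[14]='o', prepend. Next row=LF[14]=10
  step 10: row=10, L[10]='p', prepend. Next row=LF[10]=12
  step 11: row=12, L[12]='o', prepend. Next row=LF[12]=9
  step 12: row=9, L[9]='p', prepend. Next row=LF[9]=11
  step 13: row=11, L[11]='p', prepend. Next row=LF[11]=13
  step 14: row=13, L[13]='i', prepend. Next row=LF[13]=7
  step 15: row=7, L[7]='h', prepend. Next row=LF[7]=6
Reversed output: hippopotcoffee$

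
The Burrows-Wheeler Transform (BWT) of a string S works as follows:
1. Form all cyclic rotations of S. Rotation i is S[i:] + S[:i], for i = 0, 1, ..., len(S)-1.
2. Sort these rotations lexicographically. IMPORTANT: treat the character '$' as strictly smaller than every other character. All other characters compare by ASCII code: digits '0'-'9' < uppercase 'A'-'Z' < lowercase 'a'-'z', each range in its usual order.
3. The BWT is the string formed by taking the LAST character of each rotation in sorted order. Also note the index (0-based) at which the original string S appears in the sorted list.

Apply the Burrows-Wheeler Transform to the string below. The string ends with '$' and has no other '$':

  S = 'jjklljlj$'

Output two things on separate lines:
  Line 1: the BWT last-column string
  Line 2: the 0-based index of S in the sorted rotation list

Answer: jl$jljjlk
2

Derivation:
All 9 rotations (rotation i = S[i:]+S[:i]):
  rot[0] = jjklljlj$
  rot[1] = jklljlj$j
  rot[2] = klljlj$jj
  rot[3] = lljlj$jjk
  rot[4] = ljlj$jjkl
  rot[5] = jlj$jjkll
  rot[6] = lj$jjkllj
  rot[7] = j$jjklljl
  rot[8] = $jjklljlj
Sorted (with $ < everything):
  sorted[0] = $jjklljlj  (last char: 'j')
  sorted[1] = j$jjklljl  (last char: 'l')
  sorted[2] = jjklljlj$  (last char: '$')
  sorted[3] = jklljlj$j  (last char: 'j')
  sorted[4] = jlj$jjkll  (last char: 'l')
  sorted[5] = klljlj$jj  (last char: 'j')
  sorted[6] = lj$jjkllj  (last char: 'j')
  sorted[7] = ljlj$jjkl  (last char: 'l')
  sorted[8] = lljlj$jjk  (last char: 'k')
Last column: jl$jljjlk
Original string S is at sorted index 2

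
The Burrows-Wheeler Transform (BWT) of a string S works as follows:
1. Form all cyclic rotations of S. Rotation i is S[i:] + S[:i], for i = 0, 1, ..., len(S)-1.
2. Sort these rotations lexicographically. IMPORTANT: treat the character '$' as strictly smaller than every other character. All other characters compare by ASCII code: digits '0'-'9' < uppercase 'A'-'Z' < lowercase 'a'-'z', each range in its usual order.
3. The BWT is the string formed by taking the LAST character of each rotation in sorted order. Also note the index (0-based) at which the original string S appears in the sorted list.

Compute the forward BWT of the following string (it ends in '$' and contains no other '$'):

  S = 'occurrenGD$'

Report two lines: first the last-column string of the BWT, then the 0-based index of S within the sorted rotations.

Answer: DGnocre$ruc
7

Derivation:
All 11 rotations (rotation i = S[i:]+S[:i]):
  rot[0] = occurrenGD$
  rot[1] = ccurrenGD$o
  rot[2] = currenGD$oc
  rot[3] = urrenGD$occ
  rot[4] = rrenGD$occu
  rot[5] = renGD$occur
  rot[6] = enGD$occurr
  rot[7] = nGD$occurre
  rot[8] = GD$occurren
  rot[9] = D$occurrenG
  rot[10] = $occurrenGD
Sorted (with $ < everything):
  sorted[0] = $occurrenGD  (last char: 'D')
  sorted[1] = D$occurrenG  (last char: 'G')
  sorted[2] = GD$occurren  (last char: 'n')
  sorted[3] = ccurrenGD$o  (last char: 'o')
  sorted[4] = currenGD$oc  (last char: 'c')
  sorted[5] = enGD$occurr  (last char: 'r')
  sorted[6] = nGD$occurre  (last char: 'e')
  sorted[7] = occurrenGD$  (last char: '$')
  sorted[8] = renGD$occur  (last char: 'r')
  sorted[9] = rrenGD$occu  (last char: 'u')
  sorted[10] = urrenGD$occ  (last char: 'c')
Last column: DGnocre$ruc
Original string S is at sorted index 7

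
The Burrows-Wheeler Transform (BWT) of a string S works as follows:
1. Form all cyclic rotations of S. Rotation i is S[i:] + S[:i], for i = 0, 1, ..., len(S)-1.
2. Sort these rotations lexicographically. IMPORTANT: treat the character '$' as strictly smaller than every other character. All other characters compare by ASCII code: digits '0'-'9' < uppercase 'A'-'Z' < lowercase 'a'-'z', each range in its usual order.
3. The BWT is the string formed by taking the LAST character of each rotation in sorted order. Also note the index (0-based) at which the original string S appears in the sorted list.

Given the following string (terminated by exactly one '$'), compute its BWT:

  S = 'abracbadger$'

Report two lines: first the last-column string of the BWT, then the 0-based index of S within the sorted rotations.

Answer: r$rbcaaagdeb
1

Derivation:
All 12 rotations (rotation i = S[i:]+S[:i]):
  rot[0] = abracbadger$
  rot[1] = bracbadger$a
  rot[2] = racbadger$ab
  rot[3] = acbadger$abr
  rot[4] = cbadger$abra
  rot[5] = badger$abrac
  rot[6] = adger$abracb
  rot[7] = dger$abracba
  rot[8] = ger$abracbad
  rot[9] = er$abracbadg
  rot[10] = r$abracbadge
  rot[11] = $abracbadger
Sorted (with $ < everything):
  sorted[0] = $abracbadger  (last char: 'r')
  sorted[1] = abracbadger$  (last char: '$')
  sorted[2] = acbadger$abr  (last char: 'r')
  sorted[3] = adger$abracb  (last char: 'b')
  sorted[4] = badger$abrac  (last char: 'c')
  sorted[5] = bracbadger$a  (last char: 'a')
  sorted[6] = cbadger$abra  (last char: 'a')
  sorted[7] = dger$abracba  (last char: 'a')
  sorted[8] = er$abracbadg  (last char: 'g')
  sorted[9] = ger$abracbad  (last char: 'd')
  sorted[10] = r$abracbadge  (last char: 'e')
  sorted[11] = racbadger$ab  (last char: 'b')
Last column: r$rbcaaagdeb
Original string S is at sorted index 1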